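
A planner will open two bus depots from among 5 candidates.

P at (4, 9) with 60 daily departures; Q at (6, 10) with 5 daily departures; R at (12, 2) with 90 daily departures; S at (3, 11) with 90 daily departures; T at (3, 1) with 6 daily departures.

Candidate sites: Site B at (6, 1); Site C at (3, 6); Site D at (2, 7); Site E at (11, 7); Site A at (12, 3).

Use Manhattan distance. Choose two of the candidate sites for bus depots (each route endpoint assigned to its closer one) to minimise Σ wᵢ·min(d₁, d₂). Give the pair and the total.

Evaluate every pair (each demand assigned to the nearer of the two):
  {Site C, Site A}: total = 845
  {Site D, Site A}: total = 857
  {Site C, Site E}: total = 1295
  {Site D, Site E}: total = 1307
  {Site B, Site C}: total = 1373
  {Site B, Site D}: total = 1373
  {Site E, Site A}: total = 1816
  {Site B, Site A}: total = 1923
  {Site C, Site D}: total = 1925
  {Site B, Site E}: total = 2218
Best pair: {Site C, Site A} with total 845.

{Site C, Site A}, total 845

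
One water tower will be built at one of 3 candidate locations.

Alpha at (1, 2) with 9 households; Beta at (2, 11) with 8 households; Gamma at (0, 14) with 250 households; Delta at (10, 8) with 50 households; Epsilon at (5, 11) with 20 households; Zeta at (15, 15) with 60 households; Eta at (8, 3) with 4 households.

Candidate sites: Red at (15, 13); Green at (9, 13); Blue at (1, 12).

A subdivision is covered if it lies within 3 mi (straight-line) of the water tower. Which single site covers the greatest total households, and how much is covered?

Coverage radius r = 3 mi; a point is covered iff (Δx)²+(Δy)² ≤ 3² = 9.
  Red (15, 13): covers {Zeta} → 60
  Green (9, 13): covers {none} → 0
  Blue (1, 12): covers {Beta, Gamma} → 258
Maximum coverage at Blue: 258 households.

Blue, covering 258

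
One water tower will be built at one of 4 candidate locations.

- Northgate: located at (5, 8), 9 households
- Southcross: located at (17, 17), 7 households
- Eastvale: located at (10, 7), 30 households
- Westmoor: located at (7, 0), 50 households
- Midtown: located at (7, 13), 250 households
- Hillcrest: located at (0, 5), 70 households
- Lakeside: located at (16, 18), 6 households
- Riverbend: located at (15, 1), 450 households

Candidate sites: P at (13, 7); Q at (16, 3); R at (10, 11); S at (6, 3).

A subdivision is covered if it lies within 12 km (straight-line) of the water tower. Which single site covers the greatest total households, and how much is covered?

Coverage radius r = 12 km; a point is covered iff (Δx)²+(Δy)² ≤ 12² = 144.
  P (13, 7): covers {Northgate, Southcross, Eastvale, Westmoor, Midtown, Lakeside, Riverbend} → 802
  Q (16, 3): covers {Eastvale, Westmoor, Riverbend} → 530
  R (10, 11): covers {Northgate, Southcross, Eastvale, Westmoor, Midtown, Hillcrest, Lakeside, Riverbend} → 872
  S (6, 3): covers {Northgate, Eastvale, Westmoor, Midtown, Hillcrest, Riverbend} → 859
Maximum coverage at R: 872 households.

R, covering 872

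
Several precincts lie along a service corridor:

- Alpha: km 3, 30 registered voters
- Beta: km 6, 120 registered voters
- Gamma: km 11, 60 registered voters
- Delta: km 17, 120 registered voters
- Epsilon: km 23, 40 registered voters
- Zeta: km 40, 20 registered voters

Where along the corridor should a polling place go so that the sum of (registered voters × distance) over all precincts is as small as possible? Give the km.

x = 11

For a sum of weighted absolute distances on a line, the optimum is the weighted median (not the mean). Total weight W = 390; half-weight = 195.
Sort by position and accumulate weight:
  km 3 (Alpha, w=30) → cum 30
  km 6 (Beta, w=120) → cum 150
  km 11 (Gamma, w=60) → cum 210  ≥ 195 → median here
  km 17 (Delta, w=120) → cum 330
  km 23 (Epsilon, w=40) → cum 370
  km 40 (Zeta, w=20) → cum 390
Optimal location: km 11.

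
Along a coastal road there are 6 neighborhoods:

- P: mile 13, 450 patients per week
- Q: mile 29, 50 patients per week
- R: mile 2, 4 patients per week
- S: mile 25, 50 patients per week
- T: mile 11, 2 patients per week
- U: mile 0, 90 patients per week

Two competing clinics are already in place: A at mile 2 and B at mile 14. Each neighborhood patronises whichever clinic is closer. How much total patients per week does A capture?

The indifferent point is the midpoint (2+14)/2 = 8; neighborhoods left of it (closer to A at 2) go to A, those right go to B.
  U at 0 (w=90) → A
  R at 2 (w=4) → A
  T at 11 (w=2) → B
  P at 13 (w=450) → B
  S at 25 (w=50) → B
  Q at 29 (w=50) → B
A captures 94; B captures 552.

94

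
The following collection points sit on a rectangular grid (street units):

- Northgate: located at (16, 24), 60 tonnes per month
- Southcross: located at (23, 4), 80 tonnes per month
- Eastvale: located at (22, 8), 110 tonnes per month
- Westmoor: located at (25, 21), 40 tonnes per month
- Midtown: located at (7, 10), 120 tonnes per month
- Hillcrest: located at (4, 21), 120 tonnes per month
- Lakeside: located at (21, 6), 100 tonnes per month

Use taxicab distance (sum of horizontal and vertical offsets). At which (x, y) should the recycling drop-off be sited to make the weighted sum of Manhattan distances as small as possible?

(21, 10)

Manhattan distance separates: Σwᵢ(|x−xᵢ|+|y−yᵢ|) = Σwᵢ|x−xᵢ| + Σwᵢ|y−yᵢ|, so x and y are optimised independently as 1-D weighted medians.
Total weight W = 630; half = 315.
x-coordinate, sorted with cumulative weight:
  x=4 (Hillcrest, w=120) cum 120
  x=7 (Midtown, w=120) cum 240
  x=16 (Northgate, w=60) cum 300
  x=21 (Lakeside, w=100) cum 400  ← median
  x=22 (Eastvale, w=110) cum 510
  x=23 (Southcross, w=80) cum 590
  x=25 (Westmoor, w=40) cum 630
⇒ x* = 21
y-coordinate, sorted with cumulative weight:
  y=4 (Southcross, w=80) cum 80
  y=6 (Lakeside, w=100) cum 180
  y=8 (Eastvale, w=110) cum 290
  y=10 (Midtown, w=120) cum 410  ← median
  y=21 (Westmoor, w=40) cum 450
  y=21 (Hillcrest, w=120) cum 570
  y=24 (Northgate, w=60) cum 630
⇒ y* = 10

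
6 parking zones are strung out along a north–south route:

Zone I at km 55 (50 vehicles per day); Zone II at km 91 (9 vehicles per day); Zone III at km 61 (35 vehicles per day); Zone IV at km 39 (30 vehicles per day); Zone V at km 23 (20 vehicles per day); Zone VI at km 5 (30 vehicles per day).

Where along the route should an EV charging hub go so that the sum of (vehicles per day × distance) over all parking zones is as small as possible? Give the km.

For a sum of weighted absolute distances on a line, the optimum is the weighted median (not the mean). Total weight W = 174; half-weight = 87.
Sort by position and accumulate weight:
  km 5 (Zone VI, w=30) → cum 30
  km 23 (Zone V, w=20) → cum 50
  km 39 (Zone IV, w=30) → cum 80
  km 55 (Zone I, w=50) → cum 130  ≥ 87 → median here
  km 61 (Zone III, w=35) → cum 165
  km 91 (Zone II, w=9) → cum 174
Optimal location: km 55.

x = 55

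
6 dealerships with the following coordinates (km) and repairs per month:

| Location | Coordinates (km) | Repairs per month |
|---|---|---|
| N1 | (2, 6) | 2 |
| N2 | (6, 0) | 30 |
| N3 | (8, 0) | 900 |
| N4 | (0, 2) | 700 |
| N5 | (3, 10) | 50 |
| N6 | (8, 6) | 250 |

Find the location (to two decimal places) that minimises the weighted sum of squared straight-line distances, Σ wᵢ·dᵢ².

The minimiser of Σwᵢ‖p−pᵢ‖² is the weighted centroid p* = (Σwᵢpᵢ)/(Σwᵢ).
Σwᵢ = 1932.
Σwᵢxᵢ = 2·2 + 30·6 + 900·8 + 700·0 + 50·3 + 250·8 = 9534.
Σwᵢyᵢ = 2·6 + 30·0 + 900·0 + 700·2 + 50·10 + 250·6 = 3412.
x* = 9534/1932 = 4.93, y* = 3412/1932 = 1.77.

(4.93, 1.77)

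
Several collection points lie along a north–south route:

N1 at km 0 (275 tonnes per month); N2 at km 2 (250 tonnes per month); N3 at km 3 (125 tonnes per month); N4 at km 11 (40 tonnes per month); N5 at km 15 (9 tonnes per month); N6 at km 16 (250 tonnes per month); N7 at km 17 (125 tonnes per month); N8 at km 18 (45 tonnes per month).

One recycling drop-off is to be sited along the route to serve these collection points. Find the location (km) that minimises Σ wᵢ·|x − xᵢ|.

x = 3

For a sum of weighted absolute distances on a line, the optimum is the weighted median (not the mean). Total weight W = 1119; half-weight = 559.5.
Sort by position and accumulate weight:
  km 0 (N1, w=275) → cum 275
  km 2 (N2, w=250) → cum 525
  km 3 (N3, w=125) → cum 650  ≥ 559.5 → median here
  km 11 (N4, w=40) → cum 690
  km 15 (N5, w=9) → cum 699
  km 16 (N6, w=250) → cum 949
  km 17 (N7, w=125) → cum 1074
  km 18 (N8, w=45) → cum 1119
Optimal location: km 3.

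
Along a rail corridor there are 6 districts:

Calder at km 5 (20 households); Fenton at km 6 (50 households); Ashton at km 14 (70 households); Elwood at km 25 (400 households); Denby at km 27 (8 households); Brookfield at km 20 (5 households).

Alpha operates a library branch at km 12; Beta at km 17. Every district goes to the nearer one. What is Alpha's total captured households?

The indifferent point is the midpoint (12+17)/2 = 14.5; districts left of it (closer to Alpha at 12) go to Alpha, those right go to Beta.
  Calder at 5 (w=20) → Alpha
  Fenton at 6 (w=50) → Alpha
  Ashton at 14 (w=70) → Alpha
  Brookfield at 20 (w=5) → Beta
  Elwood at 25 (w=400) → Beta
  Denby at 27 (w=8) → Beta
Alpha captures 140; Beta captures 413.

140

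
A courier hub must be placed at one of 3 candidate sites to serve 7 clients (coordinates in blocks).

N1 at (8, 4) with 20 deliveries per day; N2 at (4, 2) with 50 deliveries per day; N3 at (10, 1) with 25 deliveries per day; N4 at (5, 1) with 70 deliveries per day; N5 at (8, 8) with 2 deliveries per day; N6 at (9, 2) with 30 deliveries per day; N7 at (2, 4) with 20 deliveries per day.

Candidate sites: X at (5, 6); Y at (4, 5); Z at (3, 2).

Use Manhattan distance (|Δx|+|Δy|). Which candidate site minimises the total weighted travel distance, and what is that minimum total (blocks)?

Total weighted distance at each candidate:
  X (5, 6): total = 1300
  Y (4, 5): total = 1164
  Z (3, 2): total = 862
Minimum is at Z with total 862 blocks.

Z, total 862 blocks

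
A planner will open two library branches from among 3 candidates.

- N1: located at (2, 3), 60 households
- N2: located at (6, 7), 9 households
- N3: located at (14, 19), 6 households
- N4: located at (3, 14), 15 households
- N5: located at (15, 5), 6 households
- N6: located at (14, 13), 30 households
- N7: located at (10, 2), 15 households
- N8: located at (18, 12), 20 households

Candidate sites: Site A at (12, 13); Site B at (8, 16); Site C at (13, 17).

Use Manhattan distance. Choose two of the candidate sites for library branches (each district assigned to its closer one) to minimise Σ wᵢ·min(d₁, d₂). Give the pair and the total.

Evaluate every pair (each demand assigned to the nearer of the two):
  {Site A, Site B}: total = 1853
  {Site A, Site C}: total = 1937
  {Site B, Site C}: total = 2036
Best pair: {Site A, Site B} with total 1853.

{Site A, Site B}, total 1853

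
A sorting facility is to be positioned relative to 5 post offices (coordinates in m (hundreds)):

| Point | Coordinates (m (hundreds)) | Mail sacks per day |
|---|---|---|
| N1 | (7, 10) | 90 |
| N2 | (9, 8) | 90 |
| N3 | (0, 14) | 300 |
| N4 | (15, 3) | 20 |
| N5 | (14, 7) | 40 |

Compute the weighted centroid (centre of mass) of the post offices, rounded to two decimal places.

(4.26, 11.41)

The minimiser of Σwᵢ‖p−pᵢ‖² is the weighted centroid p* = (Σwᵢpᵢ)/(Σwᵢ).
Σwᵢ = 540.
Σwᵢxᵢ = 90·7 + 90·9 + 300·0 + 20·15 + 40·14 = 2300.
Σwᵢyᵢ = 90·10 + 90·8 + 300·14 + 20·3 + 40·7 = 6160.
x* = 2300/540 = 4.26, y* = 6160/540 = 11.41.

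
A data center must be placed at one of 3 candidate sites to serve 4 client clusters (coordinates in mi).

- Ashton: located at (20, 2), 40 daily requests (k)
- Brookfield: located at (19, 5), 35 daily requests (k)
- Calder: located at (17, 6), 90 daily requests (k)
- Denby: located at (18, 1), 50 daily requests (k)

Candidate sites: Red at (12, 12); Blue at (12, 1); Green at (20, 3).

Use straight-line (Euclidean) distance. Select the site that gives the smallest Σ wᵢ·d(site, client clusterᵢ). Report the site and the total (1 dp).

Green, total 641.5 mi

Total weighted distance at each candidate:
  Red (12, 12): total = 2188.2
  Blue (12, 1): total = 1541.1
  Green (20, 3): total = 641.5
Minimum is at Green with total 641.5 mi.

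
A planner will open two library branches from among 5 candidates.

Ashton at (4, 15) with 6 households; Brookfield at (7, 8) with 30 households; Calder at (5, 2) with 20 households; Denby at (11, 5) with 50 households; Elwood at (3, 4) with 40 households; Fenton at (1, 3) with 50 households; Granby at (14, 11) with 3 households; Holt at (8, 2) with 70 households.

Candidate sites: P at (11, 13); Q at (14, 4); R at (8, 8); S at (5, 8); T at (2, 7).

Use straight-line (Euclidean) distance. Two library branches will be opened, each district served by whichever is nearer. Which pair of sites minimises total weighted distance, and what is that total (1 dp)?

{R, T}, total 1179.9

Evaluate every pair (each demand assigned to the nearer of the two):
  {R, T}: total = 1179.9
  {Q, T}: total = 1273.5
  {Q, S}: total = 1343.3
  {R, S}: total = 1343.7
  {S, T}: total = 1385.1
  {Q, R}: total = 1497.0
  {P, R}: total = 1537.0
  {P, S}: total = 1537.3
  {P, T}: total = 1603.5
  {P, Q}: total = 2123.7
Best pair: {R, T} with total 1179.9.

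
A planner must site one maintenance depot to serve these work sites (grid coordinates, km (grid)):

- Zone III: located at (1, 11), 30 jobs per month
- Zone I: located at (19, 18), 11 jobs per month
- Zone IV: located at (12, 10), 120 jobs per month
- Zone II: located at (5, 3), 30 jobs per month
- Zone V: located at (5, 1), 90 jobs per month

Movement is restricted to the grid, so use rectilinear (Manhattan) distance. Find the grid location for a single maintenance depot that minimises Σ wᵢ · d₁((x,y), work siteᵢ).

Manhattan distance separates: Σwᵢ(|x−xᵢ|+|y−yᵢ|) = Σwᵢ|x−xᵢ| + Σwᵢ|y−yᵢ|, so x and y are optimised independently as 1-D weighted medians.
Total weight W = 281; half = 140.5.
x-coordinate, sorted with cumulative weight:
  x=1 (Zone III, w=30) cum 30
  x=5 (Zone II, w=30) cum 60
  x=5 (Zone V, w=90) cum 150  ← median
  x=12 (Zone IV, w=120) cum 270
  x=19 (Zone I, w=11) cum 281
⇒ x* = 5
y-coordinate, sorted with cumulative weight:
  y=1 (Zone V, w=90) cum 90
  y=3 (Zone II, w=30) cum 120
  y=10 (Zone IV, w=120) cum 240  ← median
  y=11 (Zone III, w=30) cum 270
  y=18 (Zone I, w=11) cum 281
⇒ y* = 10

(5, 10)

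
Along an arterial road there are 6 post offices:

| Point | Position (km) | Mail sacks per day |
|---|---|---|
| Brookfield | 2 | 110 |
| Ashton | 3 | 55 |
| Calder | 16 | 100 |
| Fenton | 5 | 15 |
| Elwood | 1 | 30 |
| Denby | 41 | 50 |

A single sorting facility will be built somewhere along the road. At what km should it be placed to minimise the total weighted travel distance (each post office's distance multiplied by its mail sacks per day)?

x = 3

For a sum of weighted absolute distances on a line, the optimum is the weighted median (not the mean). Total weight W = 360; half-weight = 180.
Sort by position and accumulate weight:
  km 1 (Elwood, w=30) → cum 30
  km 2 (Brookfield, w=110) → cum 140
  km 3 (Ashton, w=55) → cum 195  ≥ 180 → median here
  km 5 (Fenton, w=15) → cum 210
  km 16 (Calder, w=100) → cum 310
  km 41 (Denby, w=50) → cum 360
Optimal location: km 3.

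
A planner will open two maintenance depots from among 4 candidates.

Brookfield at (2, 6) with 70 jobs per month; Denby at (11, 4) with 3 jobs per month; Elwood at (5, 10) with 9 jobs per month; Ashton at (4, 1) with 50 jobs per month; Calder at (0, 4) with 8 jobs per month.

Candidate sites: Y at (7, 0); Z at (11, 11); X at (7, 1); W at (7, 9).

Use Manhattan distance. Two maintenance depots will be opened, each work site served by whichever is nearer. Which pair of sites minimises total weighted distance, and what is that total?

{X, W}, total 838

Evaluate every pair (each demand assigned to the nearer of the two):
  {X, W}: total = 838
  {Y, W}: total = 899
  {Z, X}: total = 1014
  {Y, X}: total = 1050
  {Y, Z}: total = 1142
  {Z, W}: total = 1254
Best pair: {X, W} with total 838.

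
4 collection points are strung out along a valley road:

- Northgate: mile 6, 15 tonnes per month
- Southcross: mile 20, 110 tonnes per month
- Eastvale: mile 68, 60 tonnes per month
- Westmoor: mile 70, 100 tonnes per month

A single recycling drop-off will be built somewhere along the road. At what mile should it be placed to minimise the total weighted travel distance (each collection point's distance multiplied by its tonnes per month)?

x = 68

For a sum of weighted absolute distances on a line, the optimum is the weighted median (not the mean). Total weight W = 285; half-weight = 142.5.
Sort by position and accumulate weight:
  mile 6 (Northgate, w=15) → cum 15
  mile 20 (Southcross, w=110) → cum 125
  mile 68 (Eastvale, w=60) → cum 185  ≥ 142.5 → median here
  mile 70 (Westmoor, w=100) → cum 285
Optimal location: mile 68.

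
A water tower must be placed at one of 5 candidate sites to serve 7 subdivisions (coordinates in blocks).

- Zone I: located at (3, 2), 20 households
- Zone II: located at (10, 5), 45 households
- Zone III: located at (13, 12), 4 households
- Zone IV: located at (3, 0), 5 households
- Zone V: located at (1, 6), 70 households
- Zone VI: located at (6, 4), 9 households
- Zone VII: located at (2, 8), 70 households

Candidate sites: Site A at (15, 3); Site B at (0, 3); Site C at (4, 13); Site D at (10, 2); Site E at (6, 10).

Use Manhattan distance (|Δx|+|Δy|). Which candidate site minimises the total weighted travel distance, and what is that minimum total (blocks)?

Total weighted distance at each candidate:
  Site A (15, 3): total = 3234
  Site B (0, 3): total = 1571
  Site C (4, 13): total = 2269
  Site D (10, 2): total = 2316
  Site E (6, 10): total = 1830
Minimum is at Site B with total 1571 blocks.

Site B, total 1571 blocks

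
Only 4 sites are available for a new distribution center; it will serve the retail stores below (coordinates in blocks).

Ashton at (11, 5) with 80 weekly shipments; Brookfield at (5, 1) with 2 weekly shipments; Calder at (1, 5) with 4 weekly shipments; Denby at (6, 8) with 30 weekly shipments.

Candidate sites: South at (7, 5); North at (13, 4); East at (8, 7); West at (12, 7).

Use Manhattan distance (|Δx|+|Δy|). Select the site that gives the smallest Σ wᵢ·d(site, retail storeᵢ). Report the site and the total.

Total weighted distance at each candidate:
  South (7, 5): total = 476
  North (13, 4): total = 644
  East (8, 7): total = 544
  West (12, 7): total = 528
Minimum is at South with total 476 blocks.

South, total 476 blocks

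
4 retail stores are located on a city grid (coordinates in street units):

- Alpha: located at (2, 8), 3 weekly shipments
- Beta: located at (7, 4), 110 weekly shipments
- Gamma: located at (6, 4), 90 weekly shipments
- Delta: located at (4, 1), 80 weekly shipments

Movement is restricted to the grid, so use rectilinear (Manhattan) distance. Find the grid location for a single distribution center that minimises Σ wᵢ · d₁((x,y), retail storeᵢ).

(6, 4)

Manhattan distance separates: Σwᵢ(|x−xᵢ|+|y−yᵢ|) = Σwᵢ|x−xᵢ| + Σwᵢ|y−yᵢ|, so x and y are optimised independently as 1-D weighted medians.
Total weight W = 283; half = 141.5.
x-coordinate, sorted with cumulative weight:
  x=2 (Alpha, w=3) cum 3
  x=4 (Delta, w=80) cum 83
  x=6 (Gamma, w=90) cum 173  ← median
  x=7 (Beta, w=110) cum 283
⇒ x* = 6
y-coordinate, sorted with cumulative weight:
  y=1 (Delta, w=80) cum 80
  y=4 (Beta, w=110) cum 190  ← median
  y=4 (Gamma, w=90) cum 280
  y=8 (Alpha, w=3) cum 283
⇒ y* = 4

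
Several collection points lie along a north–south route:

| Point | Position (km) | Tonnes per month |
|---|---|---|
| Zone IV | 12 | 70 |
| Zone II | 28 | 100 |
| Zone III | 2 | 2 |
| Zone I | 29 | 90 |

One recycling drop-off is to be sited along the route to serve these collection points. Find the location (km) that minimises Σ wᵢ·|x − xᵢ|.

x = 28

For a sum of weighted absolute distances on a line, the optimum is the weighted median (not the mean). Total weight W = 262; half-weight = 131.
Sort by position and accumulate weight:
  km 2 (Zone III, w=2) → cum 2
  km 12 (Zone IV, w=70) → cum 72
  km 28 (Zone II, w=100) → cum 172  ≥ 131 → median here
  km 29 (Zone I, w=90) → cum 262
Optimal location: km 28.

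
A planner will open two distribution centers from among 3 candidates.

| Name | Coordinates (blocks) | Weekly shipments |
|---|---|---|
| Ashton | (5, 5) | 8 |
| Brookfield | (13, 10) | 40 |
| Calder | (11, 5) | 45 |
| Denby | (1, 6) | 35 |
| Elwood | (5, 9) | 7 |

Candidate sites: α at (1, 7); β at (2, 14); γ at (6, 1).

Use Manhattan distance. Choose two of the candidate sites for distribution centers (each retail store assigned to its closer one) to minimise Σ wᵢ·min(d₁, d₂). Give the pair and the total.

{α, γ}, total 1122

Evaluate every pair (each demand assigned to the nearer of the two):
  {α, γ}: total = 1122
  {α, β}: total = 1265
  {β, γ}: total = 1416
Best pair: {α, γ} with total 1122.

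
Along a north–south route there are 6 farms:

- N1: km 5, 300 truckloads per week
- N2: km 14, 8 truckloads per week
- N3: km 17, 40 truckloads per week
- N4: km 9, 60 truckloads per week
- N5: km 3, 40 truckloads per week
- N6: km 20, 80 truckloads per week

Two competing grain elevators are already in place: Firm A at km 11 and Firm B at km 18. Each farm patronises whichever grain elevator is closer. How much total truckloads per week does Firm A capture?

408

The indifferent point is the midpoint (11+18)/2 = 14.5; farms left of it (closer to Firm A at 11) go to Firm A, those right go to Firm B.
  N5 at 3 (w=40) → Firm A
  N1 at 5 (w=300) → Firm A
  N4 at 9 (w=60) → Firm A
  N2 at 14 (w=8) → Firm A
  N3 at 17 (w=40) → Firm B
  N6 at 20 (w=80) → Firm B
Firm A captures 408; Firm B captures 120.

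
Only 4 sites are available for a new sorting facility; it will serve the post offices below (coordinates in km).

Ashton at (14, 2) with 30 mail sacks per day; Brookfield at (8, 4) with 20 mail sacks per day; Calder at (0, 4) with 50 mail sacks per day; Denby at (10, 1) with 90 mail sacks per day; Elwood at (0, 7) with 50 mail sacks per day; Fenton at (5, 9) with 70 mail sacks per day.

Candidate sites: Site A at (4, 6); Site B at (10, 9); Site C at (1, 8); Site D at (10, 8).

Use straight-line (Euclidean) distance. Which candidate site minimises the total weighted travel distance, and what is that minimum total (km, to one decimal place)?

Site A, total 1766.6 km

Total weighted distance at each candidate:
  Site A (4, 6): total = 1766.6
  Site B (10, 9): total = 2488.5
  Site C (1, 8): total = 2182.4
  Site D (10, 8): total = 2333.7
Minimum is at Site A with total 1766.6 km.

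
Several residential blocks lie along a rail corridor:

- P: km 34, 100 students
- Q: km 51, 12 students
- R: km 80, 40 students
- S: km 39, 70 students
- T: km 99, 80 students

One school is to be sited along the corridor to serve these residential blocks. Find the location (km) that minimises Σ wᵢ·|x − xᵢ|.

x = 39

For a sum of weighted absolute distances on a line, the optimum is the weighted median (not the mean). Total weight W = 302; half-weight = 151.
Sort by position and accumulate weight:
  km 34 (P, w=100) → cum 100
  km 39 (S, w=70) → cum 170  ≥ 151 → median here
  km 51 (Q, w=12) → cum 182
  km 80 (R, w=40) → cum 222
  km 99 (T, w=80) → cum 302
Optimal location: km 39.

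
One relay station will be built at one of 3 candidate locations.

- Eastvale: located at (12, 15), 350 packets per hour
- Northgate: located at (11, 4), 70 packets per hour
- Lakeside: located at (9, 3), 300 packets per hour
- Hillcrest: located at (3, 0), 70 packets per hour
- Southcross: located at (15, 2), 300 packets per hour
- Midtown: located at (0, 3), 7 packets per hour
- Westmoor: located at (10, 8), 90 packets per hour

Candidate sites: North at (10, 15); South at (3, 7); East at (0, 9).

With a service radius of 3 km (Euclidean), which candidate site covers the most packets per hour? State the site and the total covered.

Coverage radius r = 3 km; a point is covered iff (Δx)²+(Δy)² ≤ 3² = 9.
  North (10, 15): covers {Eastvale} → 350
  South (3, 7): covers {none} → 0
  East (0, 9): covers {none} → 0
Maximum coverage at North: 350 packets per hour.

North, covering 350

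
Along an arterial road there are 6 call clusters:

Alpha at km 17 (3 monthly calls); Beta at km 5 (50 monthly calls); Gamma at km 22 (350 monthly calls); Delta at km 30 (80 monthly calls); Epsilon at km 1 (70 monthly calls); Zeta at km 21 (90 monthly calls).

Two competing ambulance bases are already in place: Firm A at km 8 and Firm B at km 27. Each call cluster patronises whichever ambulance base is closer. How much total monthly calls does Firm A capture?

123

The indifferent point is the midpoint (8+27)/2 = 17.5; call clusters left of it (closer to Firm A at 8) go to Firm A, those right go to Firm B.
  Epsilon at 1 (w=70) → Firm A
  Beta at 5 (w=50) → Firm A
  Alpha at 17 (w=3) → Firm A
  Zeta at 21 (w=90) → Firm B
  Gamma at 22 (w=350) → Firm B
  Delta at 30 (w=80) → Firm B
Firm A captures 123; Firm B captures 520.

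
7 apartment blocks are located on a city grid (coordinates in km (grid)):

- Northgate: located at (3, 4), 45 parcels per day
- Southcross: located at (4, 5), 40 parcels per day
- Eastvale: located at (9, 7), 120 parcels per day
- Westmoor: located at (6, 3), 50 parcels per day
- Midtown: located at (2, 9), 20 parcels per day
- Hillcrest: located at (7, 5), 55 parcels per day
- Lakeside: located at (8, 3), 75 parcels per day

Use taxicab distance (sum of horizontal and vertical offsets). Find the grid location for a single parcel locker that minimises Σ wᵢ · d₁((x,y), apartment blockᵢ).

Manhattan distance separates: Σwᵢ(|x−xᵢ|+|y−yᵢ|) = Σwᵢ|x−xᵢ| + Σwᵢ|y−yᵢ|, so x and y are optimised independently as 1-D weighted medians.
Total weight W = 405; half = 202.5.
x-coordinate, sorted with cumulative weight:
  x=2 (Midtown, w=20) cum 20
  x=3 (Northgate, w=45) cum 65
  x=4 (Southcross, w=40) cum 105
  x=6 (Westmoor, w=50) cum 155
  x=7 (Hillcrest, w=55) cum 210  ← median
  x=8 (Lakeside, w=75) cum 285
  x=9 (Eastvale, w=120) cum 405
⇒ x* = 7
y-coordinate, sorted with cumulative weight:
  y=3 (Westmoor, w=50) cum 50
  y=3 (Lakeside, w=75) cum 125
  y=4 (Northgate, w=45) cum 170
  y=5 (Southcross, w=40) cum 210  ← median
  y=5 (Hillcrest, w=55) cum 265
  y=7 (Eastvale, w=120) cum 385
  y=9 (Midtown, w=20) cum 405
⇒ y* = 5

(7, 5)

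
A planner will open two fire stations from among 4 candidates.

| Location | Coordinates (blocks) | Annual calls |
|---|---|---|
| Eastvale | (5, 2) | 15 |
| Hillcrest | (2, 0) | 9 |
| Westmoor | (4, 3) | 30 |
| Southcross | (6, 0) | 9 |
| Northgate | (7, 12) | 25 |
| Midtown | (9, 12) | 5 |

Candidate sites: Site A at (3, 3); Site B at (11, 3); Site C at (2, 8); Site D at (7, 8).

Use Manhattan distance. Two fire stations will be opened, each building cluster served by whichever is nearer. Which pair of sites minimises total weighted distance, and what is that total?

{Site A, Site D}, total 295

Evaluate every pair (each demand assigned to the nearer of the two):
  {Site A, Site D}: total = 295
  {Site A, Site C}: total = 445
  {Site A, Site B}: total = 545
  {Site C, Site D}: total = 613
  {Site B, Site D}: total = 625
  {Site B, Site C}: total = 739
Best pair: {Site A, Site D} with total 295.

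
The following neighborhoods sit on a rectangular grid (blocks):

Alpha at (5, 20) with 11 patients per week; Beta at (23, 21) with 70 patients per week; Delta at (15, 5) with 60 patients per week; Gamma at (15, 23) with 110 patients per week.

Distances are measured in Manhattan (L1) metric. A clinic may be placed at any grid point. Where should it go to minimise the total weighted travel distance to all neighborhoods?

Manhattan distance separates: Σwᵢ(|x−xᵢ|+|y−yᵢ|) = Σwᵢ|x−xᵢ| + Σwᵢ|y−yᵢ|, so x and y are optimised independently as 1-D weighted medians.
Total weight W = 251; half = 125.5.
x-coordinate, sorted with cumulative weight:
  x=5 (Alpha, w=11) cum 11
  x=15 (Delta, w=60) cum 71
  x=15 (Gamma, w=110) cum 181  ← median
  x=23 (Beta, w=70) cum 251
⇒ x* = 15
y-coordinate, sorted with cumulative weight:
  y=5 (Delta, w=60) cum 60
  y=20 (Alpha, w=11) cum 71
  y=21 (Beta, w=70) cum 141  ← median
  y=23 (Gamma, w=110) cum 251
⇒ y* = 21

(15, 21)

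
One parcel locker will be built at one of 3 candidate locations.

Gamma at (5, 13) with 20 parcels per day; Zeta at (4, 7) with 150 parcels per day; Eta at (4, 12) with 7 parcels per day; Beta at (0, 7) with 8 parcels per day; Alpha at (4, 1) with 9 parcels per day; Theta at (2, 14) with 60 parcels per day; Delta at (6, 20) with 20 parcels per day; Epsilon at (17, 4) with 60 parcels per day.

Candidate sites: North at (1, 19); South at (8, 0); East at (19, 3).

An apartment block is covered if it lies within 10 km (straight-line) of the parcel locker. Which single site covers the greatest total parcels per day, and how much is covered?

Coverage radius r = 10 km; a point is covered iff (Δx)²+(Δy)² ≤ 10² = 100.
  North (1, 19): covers {Gamma, Eta, Theta, Delta} → 107
  South (8, 0): covers {Zeta, Alpha, Epsilon} → 219
  East (19, 3): covers {Epsilon} → 60
Maximum coverage at South: 219 parcels per day.

South, covering 219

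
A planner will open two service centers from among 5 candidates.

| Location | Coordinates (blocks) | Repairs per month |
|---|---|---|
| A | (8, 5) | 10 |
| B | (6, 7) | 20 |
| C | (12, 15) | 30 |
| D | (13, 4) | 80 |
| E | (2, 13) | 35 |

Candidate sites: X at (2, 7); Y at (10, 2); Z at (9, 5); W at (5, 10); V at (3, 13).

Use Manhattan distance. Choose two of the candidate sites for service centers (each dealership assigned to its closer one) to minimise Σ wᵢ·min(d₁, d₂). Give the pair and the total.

{Z, V}, total 875

Evaluate every pair (each demand assigned to the nearer of the two):
  {Z, V}: total = 875
  {Y, V}: total = 995
  {Z, W}: total = 1060
  {X, Z}: total = 1090
  {Y, W}: total = 1100
  {X, Y}: total = 1190
  {Y, Z}: total = 1425
  {X, V}: total = 1645
  {W, V}: total = 1645
  {X, W}: total = 1850
Best pair: {Z, V} with total 875.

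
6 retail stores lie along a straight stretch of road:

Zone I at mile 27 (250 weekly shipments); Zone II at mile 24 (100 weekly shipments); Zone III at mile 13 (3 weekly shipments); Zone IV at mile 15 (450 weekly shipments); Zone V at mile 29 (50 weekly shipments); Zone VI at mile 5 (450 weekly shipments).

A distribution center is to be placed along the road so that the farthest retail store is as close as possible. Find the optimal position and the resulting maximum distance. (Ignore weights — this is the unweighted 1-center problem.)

location 17, max distance 12

The 1-center on a line is the midpoint of the two extreme points: leftmost at 5, rightmost at 29.
Optimal location = (5 + 29)/2 = 17; maximum distance = (29 − 5)/2 = 12.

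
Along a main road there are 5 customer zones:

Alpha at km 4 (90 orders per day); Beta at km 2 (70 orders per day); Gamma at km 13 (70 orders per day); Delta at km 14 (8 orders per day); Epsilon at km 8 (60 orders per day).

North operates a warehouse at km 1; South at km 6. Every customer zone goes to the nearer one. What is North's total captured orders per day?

70

The indifferent point is the midpoint (1+6)/2 = 3.5; customer zones left of it (closer to North at 1) go to North, those right go to South.
  Beta at 2 (w=70) → North
  Alpha at 4 (w=90) → South
  Epsilon at 8 (w=60) → South
  Gamma at 13 (w=70) → South
  Delta at 14 (w=8) → South
North captures 70; South captures 228.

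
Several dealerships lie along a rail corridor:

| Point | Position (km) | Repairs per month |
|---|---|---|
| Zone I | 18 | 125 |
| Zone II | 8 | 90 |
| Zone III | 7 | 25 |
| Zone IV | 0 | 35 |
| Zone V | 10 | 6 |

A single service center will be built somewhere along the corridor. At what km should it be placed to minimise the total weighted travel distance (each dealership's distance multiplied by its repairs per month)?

x = 8

For a sum of weighted absolute distances on a line, the optimum is the weighted median (not the mean). Total weight W = 281; half-weight = 140.5.
Sort by position and accumulate weight:
  km 0 (Zone IV, w=35) → cum 35
  km 7 (Zone III, w=25) → cum 60
  km 8 (Zone II, w=90) → cum 150  ≥ 140.5 → median here
  km 10 (Zone V, w=6) → cum 156
  km 18 (Zone I, w=125) → cum 281
Optimal location: km 8.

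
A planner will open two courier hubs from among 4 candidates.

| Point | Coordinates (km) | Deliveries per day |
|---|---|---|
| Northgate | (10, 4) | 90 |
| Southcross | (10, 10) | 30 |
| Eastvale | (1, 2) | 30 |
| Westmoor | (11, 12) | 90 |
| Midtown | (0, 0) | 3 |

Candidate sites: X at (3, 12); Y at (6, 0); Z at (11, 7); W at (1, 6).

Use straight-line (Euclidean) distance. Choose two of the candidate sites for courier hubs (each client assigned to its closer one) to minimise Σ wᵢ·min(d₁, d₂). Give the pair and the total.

Evaluate every pair (each demand assigned to the nearer of the two):
  {Z, W}: total = 967.7
  {Y, Z}: total = 1009.0
  {X, Z}: total = 1172.5
  {X, Y}: total = 1627.1
  {X, W}: total = 1906.4
  {Y, W}: total = 1992.2
Best pair: {Z, W} with total 967.7.

{Z, W}, total 967.7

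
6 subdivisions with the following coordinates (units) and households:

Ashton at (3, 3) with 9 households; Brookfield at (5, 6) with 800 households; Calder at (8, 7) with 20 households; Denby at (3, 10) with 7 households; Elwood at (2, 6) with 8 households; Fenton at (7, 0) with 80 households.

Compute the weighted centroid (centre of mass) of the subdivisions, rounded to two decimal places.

The minimiser of Σwᵢ‖p−pᵢ‖² is the weighted centroid p* = (Σwᵢpᵢ)/(Σwᵢ).
Σwᵢ = 924.
Σwᵢxᵢ = 9·3 + 800·5 + 20·8 + 7·3 + 8·2 + 80·7 = 4784.
Σwᵢyᵢ = 9·3 + 800·6 + 20·7 + 7·10 + 8·6 + 80·0 = 5085.
x* = 4784/924 = 5.18, y* = 5085/924 = 5.50.

(5.18, 5.50)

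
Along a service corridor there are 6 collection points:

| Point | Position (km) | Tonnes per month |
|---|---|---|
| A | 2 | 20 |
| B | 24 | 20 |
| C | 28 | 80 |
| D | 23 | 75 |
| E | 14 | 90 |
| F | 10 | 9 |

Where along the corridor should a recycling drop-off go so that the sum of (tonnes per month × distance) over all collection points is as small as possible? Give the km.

x = 23

For a sum of weighted absolute distances on a line, the optimum is the weighted median (not the mean). Total weight W = 294; half-weight = 147.
Sort by position and accumulate weight:
  km 2 (A, w=20) → cum 20
  km 10 (F, w=9) → cum 29
  km 14 (E, w=90) → cum 119
  km 23 (D, w=75) → cum 194  ≥ 147 → median here
  km 24 (B, w=20) → cum 214
  km 28 (C, w=80) → cum 294
Optimal location: km 23.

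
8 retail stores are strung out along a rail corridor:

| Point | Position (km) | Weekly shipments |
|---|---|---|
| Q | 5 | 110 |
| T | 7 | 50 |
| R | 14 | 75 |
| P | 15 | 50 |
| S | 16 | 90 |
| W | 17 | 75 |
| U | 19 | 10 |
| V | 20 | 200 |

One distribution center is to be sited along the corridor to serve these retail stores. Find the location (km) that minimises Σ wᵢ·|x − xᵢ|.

For a sum of weighted absolute distances on a line, the optimum is the weighted median (not the mean). Total weight W = 660; half-weight = 330.
Sort by position and accumulate weight:
  km 5 (Q, w=110) → cum 110
  km 7 (T, w=50) → cum 160
  km 14 (R, w=75) → cum 235
  km 15 (P, w=50) → cum 285
  km 16 (S, w=90) → cum 375  ≥ 330 → median here
  km 17 (W, w=75) → cum 450
  km 19 (U, w=10) → cum 460
  km 20 (V, w=200) → cum 660
Optimal location: km 16.

x = 16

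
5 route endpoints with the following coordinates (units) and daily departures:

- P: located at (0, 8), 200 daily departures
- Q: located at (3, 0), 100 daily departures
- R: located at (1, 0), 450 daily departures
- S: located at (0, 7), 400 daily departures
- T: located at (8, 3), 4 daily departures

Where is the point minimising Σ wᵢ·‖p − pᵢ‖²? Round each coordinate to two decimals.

The minimiser of Σwᵢ‖p−pᵢ‖² is the weighted centroid p* = (Σwᵢpᵢ)/(Σwᵢ).
Σwᵢ = 1154.
Σwᵢxᵢ = 200·0 + 100·3 + 450·1 + 400·0 + 4·8 = 782.
Σwᵢyᵢ = 200·8 + 100·0 + 450·0 + 400·7 + 4·3 = 4412.
x* = 782/1154 = 0.68, y* = 4412/1154 = 3.82.

(0.68, 3.82)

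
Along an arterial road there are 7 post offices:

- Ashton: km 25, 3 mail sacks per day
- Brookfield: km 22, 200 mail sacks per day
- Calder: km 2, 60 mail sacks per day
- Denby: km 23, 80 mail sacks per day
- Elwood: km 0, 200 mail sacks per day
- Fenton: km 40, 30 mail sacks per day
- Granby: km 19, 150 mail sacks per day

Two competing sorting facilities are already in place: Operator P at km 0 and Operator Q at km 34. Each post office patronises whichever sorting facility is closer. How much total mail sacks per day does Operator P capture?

The indifferent point is the midpoint (0+34)/2 = 17; post offices left of it (closer to Operator P at 0) go to Operator P, those right go to Operator Q.
  Elwood at 0 (w=200) → Operator P
  Calder at 2 (w=60) → Operator P
  Granby at 19 (w=150) → Operator Q
  Brookfield at 22 (w=200) → Operator Q
  Denby at 23 (w=80) → Operator Q
  Ashton at 25 (w=3) → Operator Q
  Fenton at 40 (w=30) → Operator Q
Operator P captures 260; Operator Q captures 463.

260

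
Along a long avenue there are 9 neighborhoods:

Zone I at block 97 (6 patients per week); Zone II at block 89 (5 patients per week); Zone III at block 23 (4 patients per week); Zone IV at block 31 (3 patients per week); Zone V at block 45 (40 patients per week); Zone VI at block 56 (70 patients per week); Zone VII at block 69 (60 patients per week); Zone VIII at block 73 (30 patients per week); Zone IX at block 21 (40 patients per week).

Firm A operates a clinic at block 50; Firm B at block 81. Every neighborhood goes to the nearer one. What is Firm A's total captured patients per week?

157

The indifferent point is the midpoint (50+81)/2 = 65.5; neighborhoods left of it (closer to Firm A at 50) go to Firm A, those right go to Firm B.
  Zone IX at 21 (w=40) → Firm A
  Zone III at 23 (w=4) → Firm A
  Zone IV at 31 (w=3) → Firm A
  Zone V at 45 (w=40) → Firm A
  Zone VI at 56 (w=70) → Firm A
  Zone VII at 69 (w=60) → Firm B
  Zone VIII at 73 (w=30) → Firm B
  Zone II at 89 (w=5) → Firm B
  Zone I at 97 (w=6) → Firm B
Firm A captures 157; Firm B captures 101.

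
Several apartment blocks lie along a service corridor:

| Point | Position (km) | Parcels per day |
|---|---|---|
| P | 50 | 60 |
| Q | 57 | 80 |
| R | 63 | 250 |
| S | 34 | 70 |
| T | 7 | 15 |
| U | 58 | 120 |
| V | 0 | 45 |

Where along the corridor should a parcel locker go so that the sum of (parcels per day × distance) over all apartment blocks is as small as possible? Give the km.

x = 58

For a sum of weighted absolute distances on a line, the optimum is the weighted median (not the mean). Total weight W = 640; half-weight = 320.
Sort by position and accumulate weight:
  km 0 (V, w=45) → cum 45
  km 7 (T, w=15) → cum 60
  km 34 (S, w=70) → cum 130
  km 50 (P, w=60) → cum 190
  km 57 (Q, w=80) → cum 270
  km 58 (U, w=120) → cum 390  ≥ 320 → median here
  km 63 (R, w=250) → cum 640
Optimal location: km 58.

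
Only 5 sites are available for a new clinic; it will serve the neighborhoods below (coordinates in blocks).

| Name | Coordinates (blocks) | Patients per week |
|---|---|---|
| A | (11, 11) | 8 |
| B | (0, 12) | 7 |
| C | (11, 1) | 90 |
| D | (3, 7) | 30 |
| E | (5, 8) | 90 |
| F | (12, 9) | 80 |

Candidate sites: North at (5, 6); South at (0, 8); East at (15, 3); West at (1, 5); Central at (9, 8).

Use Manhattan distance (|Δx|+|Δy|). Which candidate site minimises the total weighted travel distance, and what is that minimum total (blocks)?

Central, total 1831 blocks

Total weighted distance at each candidate:
  North (5, 6): total = 2225
  South (0, 8): total = 3370
  East (15, 3): total = 3354
  West (1, 5): total = 3394
  Central (9, 8): total = 1831
Minimum is at Central with total 1831 blocks.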